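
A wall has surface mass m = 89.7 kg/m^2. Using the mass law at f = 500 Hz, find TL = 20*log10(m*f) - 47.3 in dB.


m * f = 89.7 * 500 = 44850
20*log10(44850) = 93.0352 dB
TL = 93.0352 - 47.3 = 45.735 dB


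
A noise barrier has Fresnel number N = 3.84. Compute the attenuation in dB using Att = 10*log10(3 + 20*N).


3 + 20*N = 3 + 20*3.84 = 79.8
Att = 10*log10(79.8) = 19.02 dB


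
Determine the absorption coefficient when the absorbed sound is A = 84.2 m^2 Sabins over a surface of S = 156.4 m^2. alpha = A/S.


Absorption coefficient = absorbed power / incident power
alpha = A / S = 84.2 / 156.4 = 0.53836


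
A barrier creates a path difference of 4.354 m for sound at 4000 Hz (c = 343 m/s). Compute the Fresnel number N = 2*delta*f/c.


N = 2*delta*f/c = 2*delta/lambda, where lambda = c/f
lambda = 343 / 4000 = 0.08575 m
N = 2 * 4.354 / 0.08575 = 101.55


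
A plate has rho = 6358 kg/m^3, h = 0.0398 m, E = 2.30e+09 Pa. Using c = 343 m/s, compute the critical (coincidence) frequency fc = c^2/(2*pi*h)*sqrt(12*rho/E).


12*rho/E = 12*6358/2.30e+09 = 3.31722e-05
sqrt(12*rho/E) = sqrt(3.31722e-05) = 0.00575953
c^2/(2*pi*h) = 343^2/(2*pi*0.0398) = 470463
fc = 470463 * 0.00575953 = 2709.6 Hz


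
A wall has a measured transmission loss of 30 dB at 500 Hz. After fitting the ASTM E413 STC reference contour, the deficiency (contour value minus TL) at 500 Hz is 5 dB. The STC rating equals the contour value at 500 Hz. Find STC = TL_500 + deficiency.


By ASTM E413, STC = value of the fitted reference contour at 500 Hz.
Contour value at 500 Hz = TL_500 + deficiency = 30 + 5 = 35
STC = 35


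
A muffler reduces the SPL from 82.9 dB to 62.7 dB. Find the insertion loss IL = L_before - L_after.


Insertion loss = SPL without muffler - SPL with muffler
IL = 82.9 - 62.7 = 20.2 dB


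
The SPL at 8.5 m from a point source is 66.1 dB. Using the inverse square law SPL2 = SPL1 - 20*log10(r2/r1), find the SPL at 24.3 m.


r2/r1 = 24.3/8.5 = 2.85882
Correction = 20*log10(2.85882) = 9.12374 dB
SPL2 = 66.1 - 9.12374 = 56.976 dB


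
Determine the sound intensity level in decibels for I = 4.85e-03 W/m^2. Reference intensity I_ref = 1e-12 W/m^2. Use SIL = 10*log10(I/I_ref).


I / I_ref = 4.85e-03 / 1e-12 = 4.85e+09
SIL = 10 * log10(4.85e+09) = 96.857 dB


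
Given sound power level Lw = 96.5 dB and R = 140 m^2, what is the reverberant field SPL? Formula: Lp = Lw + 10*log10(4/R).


4/R = 4/140 = 0.0285714
Lp = 96.5 + 10*log10(0.0285714) = 81.059 dB


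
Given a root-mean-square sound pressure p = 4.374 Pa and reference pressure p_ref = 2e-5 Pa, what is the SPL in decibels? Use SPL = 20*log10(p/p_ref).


p / p_ref = 4.374 / 2e-5 = 218700
SPL = 20 * log10(218700) = 106.8 dB


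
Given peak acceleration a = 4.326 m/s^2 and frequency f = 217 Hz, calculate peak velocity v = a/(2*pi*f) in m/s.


omega = 2*pi*f = 2*pi*217 = 1363.45 rad/s
v = a / omega = 4.326 / 1363.45 = 0.0031728 m/s


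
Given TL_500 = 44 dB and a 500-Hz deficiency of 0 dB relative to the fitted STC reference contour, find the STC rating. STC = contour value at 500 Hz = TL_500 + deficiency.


By ASTM E413, STC = value of the fitted reference contour at 500 Hz.
Contour value at 500 Hz = TL_500 + deficiency = 44 + 0 = 44
STC = 44


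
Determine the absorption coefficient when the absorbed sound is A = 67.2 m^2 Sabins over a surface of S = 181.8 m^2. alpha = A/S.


Absorption coefficient = absorbed power / incident power
alpha = A / S = 67.2 / 181.8 = 0.36964


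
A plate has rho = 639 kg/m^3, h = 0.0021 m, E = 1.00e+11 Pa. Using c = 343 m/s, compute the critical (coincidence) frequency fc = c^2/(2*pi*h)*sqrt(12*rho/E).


12*rho/E = 12*639/1.00e+11 = 7.668e-08
sqrt(12*rho/E) = sqrt(7.668e-08) = 0.000276912
c^2/(2*pi*h) = 343^2/(2*pi*0.0021) = 8.91639e+06
fc = 8.91639e+06 * 0.000276912 = 2469.1 Hz


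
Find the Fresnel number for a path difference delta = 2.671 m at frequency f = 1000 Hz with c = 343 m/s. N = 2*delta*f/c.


N = 2*delta*f/c = 2*delta/lambda, where lambda = c/f
lambda = 343 / 1000 = 0.343 m
N = 2 * 2.671 / 0.343 = 15.574


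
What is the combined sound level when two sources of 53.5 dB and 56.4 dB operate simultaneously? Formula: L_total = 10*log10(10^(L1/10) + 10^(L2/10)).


10^(53.5/10) = 223872
10^(56.4/10) = 436516
Sum = 223872 + 436516 = 660388
L_total = 10*log10(660388) = 58.198 dB


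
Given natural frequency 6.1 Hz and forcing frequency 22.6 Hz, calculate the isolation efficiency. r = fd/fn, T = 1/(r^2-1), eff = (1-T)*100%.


r = 22.6 / 6.1 = 3.70492
r^2 - 1 = 3.70492^2 - 1 = 12.7264
T = 1/12.7264 = 0.0785768
Efficiency = (1 - 0.0785768)*100 = 92.142 %


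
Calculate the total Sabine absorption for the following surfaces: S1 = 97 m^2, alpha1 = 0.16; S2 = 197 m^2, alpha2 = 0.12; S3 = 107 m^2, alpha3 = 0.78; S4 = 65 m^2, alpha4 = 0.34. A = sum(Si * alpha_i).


97 * 0.16 = 15.52
197 * 0.12 = 23.64
107 * 0.78 = 83.46
65 * 0.34 = 22.1
A_total = 15.52 + 23.64 + 83.46 + 22.1 = 144.72 m^2


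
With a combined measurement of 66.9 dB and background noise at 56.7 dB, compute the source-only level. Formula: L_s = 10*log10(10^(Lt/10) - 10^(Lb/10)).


10^(66.9/10) = 4.89779e+06
10^(56.7/10) = 467735
Difference = 4.89779e+06 - 467735 = 4.43006e+06
L_source = 10*log10(4.43006e+06) = 66.464 dB


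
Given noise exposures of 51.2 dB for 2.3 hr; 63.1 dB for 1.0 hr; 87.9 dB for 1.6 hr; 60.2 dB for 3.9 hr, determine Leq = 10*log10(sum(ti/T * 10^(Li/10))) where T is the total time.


T_total = 2.3 + 1.0 + 1.6 + 3.9 = 8.8 hr
(2.3/8.8) * 10^(51.2/10) = 34454.4
(1.0/8.8) * 10^(63.1/10) = 232016
(1.6/8.8) * 10^(87.9/10) = 1.12108e+08
(3.9/8.8) * 10^(60.2/10) = 464068
Sum = 34454.4 + 232016 + 1.12108e+08 + 464068 = 1.12839e+08
Leq = 10*log10(1.12839e+08) = 80.525 dB


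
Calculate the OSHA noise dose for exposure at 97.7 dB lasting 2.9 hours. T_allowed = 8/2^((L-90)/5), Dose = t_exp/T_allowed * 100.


T_allowed = 8 / 2^((97.7 - 90)/5) = 2.75108 hr
Dose = 2.9 / 2.75108 * 100 = 105.41 %


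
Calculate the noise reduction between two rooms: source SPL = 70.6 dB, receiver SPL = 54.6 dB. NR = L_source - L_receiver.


NR = L_source - L_receiver (difference between source and receiving room levels)
NR = 70.6 - 54.6 = 16 dB


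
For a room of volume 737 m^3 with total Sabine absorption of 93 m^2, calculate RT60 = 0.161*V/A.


RT60 = 0.161 * 737 / 93 = 1.2759 s


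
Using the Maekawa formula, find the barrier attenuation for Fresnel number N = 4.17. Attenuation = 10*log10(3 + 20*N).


3 + 20*N = 3 + 20*4.17 = 86.4
Att = 10*log10(86.4) = 19.365 dB


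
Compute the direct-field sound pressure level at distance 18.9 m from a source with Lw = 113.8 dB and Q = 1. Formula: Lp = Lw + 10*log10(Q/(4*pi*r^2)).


4*pi*r^2 = 4*pi*18.9^2 = 4488.83 m^2
Q / (4*pi*r^2) = 1 / 4488.83 = 0.000222775
Lp = 113.8 + 10*log10(0.000222775) = 77.279 dB


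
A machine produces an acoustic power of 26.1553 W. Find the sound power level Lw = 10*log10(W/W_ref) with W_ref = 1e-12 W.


W / W_ref = 26.1553 / 1e-12 = 2.61553e+13
Lw = 10 * log10(2.61553e+13) = 134.18 dB


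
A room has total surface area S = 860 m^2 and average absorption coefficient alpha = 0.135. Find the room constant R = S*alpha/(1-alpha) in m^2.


R = 860 * 0.135 / (1 - 0.135) = 134.22 m^2


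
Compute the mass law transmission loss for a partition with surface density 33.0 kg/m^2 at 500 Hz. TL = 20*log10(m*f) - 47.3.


m * f = 33.0 * 500 = 16500
20*log10(16500) = 84.3497 dB
TL = 84.3497 - 47.3 = 37.05 dB


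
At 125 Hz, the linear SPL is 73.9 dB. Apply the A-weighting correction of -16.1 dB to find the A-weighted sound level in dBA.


A-weighting table: 125 Hz -> -16.1 dB correction
SPL_A = SPL + correction = 73.9 + (-16.1) = 57.8 dBA


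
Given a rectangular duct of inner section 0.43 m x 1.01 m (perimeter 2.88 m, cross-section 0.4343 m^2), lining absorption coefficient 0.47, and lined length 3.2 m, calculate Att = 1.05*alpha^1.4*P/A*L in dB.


alpha^1.4 = 0.47^1.4 = 0.347486
Attenuation rate = 1.05 * alpha^1.4 * P / A
= 1.05 * 0.347486 * 2.88 / 0.4343 = 2.41952 dB/m
Total Att = 2.41952 * 3.2 = 7.7425 dB


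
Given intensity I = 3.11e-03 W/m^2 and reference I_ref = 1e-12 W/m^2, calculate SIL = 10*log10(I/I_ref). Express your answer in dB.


I / I_ref = 3.11e-03 / 1e-12 = 3.11e+09
SIL = 10 * log10(3.11e+09) = 94.928 dB


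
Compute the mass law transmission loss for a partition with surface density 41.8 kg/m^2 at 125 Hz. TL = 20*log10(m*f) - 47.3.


m * f = 41.8 * 125 = 5225
20*log10(5225) = 74.3617 dB
TL = 74.3617 - 47.3 = 27.062 dB


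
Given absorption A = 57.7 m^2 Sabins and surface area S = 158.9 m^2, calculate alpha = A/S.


Absorption coefficient = absorbed power / incident power
alpha = A / S = 57.7 / 158.9 = 0.36312


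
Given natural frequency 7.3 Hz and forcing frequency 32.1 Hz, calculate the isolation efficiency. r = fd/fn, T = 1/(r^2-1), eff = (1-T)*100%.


r = 32.1 / 7.3 = 4.39726
r^2 - 1 = 4.39726^2 - 1 = 18.3359
T = 1/18.3359 = 0.0545378
Efficiency = (1 - 0.0545378)*100 = 94.546 %


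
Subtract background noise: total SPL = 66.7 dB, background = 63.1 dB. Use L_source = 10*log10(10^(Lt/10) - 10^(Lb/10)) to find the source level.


10^(66.7/10) = 4.67735e+06
10^(63.1/10) = 2.04174e+06
Difference = 4.67735e+06 - 2.04174e+06 = 2.63561e+06
L_source = 10*log10(2.63561e+06) = 64.209 dB


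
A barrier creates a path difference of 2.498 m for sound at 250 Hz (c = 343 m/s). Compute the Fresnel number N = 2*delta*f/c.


N = 2*delta*f/c = 2*delta/lambda, where lambda = c/f
lambda = 343 / 250 = 1.372 m
N = 2 * 2.498 / 1.372 = 3.6414


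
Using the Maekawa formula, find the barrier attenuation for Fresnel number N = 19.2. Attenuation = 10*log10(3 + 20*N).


3 + 20*N = 3 + 20*19.2 = 387
Att = 10*log10(387) = 25.877 dB


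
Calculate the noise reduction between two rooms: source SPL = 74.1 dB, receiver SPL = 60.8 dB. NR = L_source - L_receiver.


NR = L_source - L_receiver (difference between source and receiving room levels)
NR = 74.1 - 60.8 = 13.3 dB


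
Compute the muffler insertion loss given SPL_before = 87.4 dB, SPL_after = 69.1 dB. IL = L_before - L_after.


Insertion loss = SPL without muffler - SPL with muffler
IL = 87.4 - 69.1 = 18.3 dB


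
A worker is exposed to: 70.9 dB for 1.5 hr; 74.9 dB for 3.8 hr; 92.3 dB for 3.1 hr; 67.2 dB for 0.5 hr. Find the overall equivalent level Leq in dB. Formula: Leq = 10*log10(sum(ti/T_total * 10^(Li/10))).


T_total = 1.5 + 3.8 + 3.1 + 0.5 = 8.9 hr
(1.5/8.9) * 10^(70.9/10) = 2.07349e+06
(3.8/8.9) * 10^(74.9/10) = 1.31945e+07
(3.1/8.9) * 10^(92.3/10) = 5.91523e+08
(0.5/8.9) * 10^(67.2/10) = 294836
Sum = 2.07349e+06 + 1.31945e+07 + 5.91523e+08 + 294836 = 6.07086e+08
Leq = 10*log10(6.07086e+08) = 87.833 dB


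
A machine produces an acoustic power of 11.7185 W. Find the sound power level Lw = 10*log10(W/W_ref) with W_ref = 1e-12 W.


W / W_ref = 11.7185 / 1e-12 = 1.17185e+13
Lw = 10 * log10(1.17185e+13) = 130.69 dB


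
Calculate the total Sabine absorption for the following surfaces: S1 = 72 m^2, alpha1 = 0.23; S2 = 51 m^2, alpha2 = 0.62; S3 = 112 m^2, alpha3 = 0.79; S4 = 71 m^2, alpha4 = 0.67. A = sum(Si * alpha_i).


72 * 0.23 = 16.56
51 * 0.62 = 31.62
112 * 0.79 = 88.48
71 * 0.67 = 47.57
A_total = 16.56 + 31.62 + 88.48 + 47.57 = 184.23 m^2


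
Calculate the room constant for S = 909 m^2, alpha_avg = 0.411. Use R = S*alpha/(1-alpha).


R = 909 * 0.411 / (1 - 0.411) = 634.29 m^2


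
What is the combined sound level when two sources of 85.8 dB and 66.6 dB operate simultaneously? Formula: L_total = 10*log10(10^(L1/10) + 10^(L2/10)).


10^(85.8/10) = 3.80189e+08
10^(66.6/10) = 4.57088e+06
Sum = 3.80189e+08 + 4.57088e+06 = 3.8476e+08
L_total = 10*log10(3.8476e+08) = 85.852 dB


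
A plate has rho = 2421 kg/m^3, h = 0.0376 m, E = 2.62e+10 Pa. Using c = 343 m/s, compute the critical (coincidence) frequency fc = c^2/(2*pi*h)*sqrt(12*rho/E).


12*rho/E = 12*2421/2.62e+10 = 1.10885e-06
sqrt(12*rho/E) = sqrt(1.10885e-06) = 0.00105302
c^2/(2*pi*h) = 343^2/(2*pi*0.0376) = 497990
fc = 497990 * 0.00105302 = 524.39 Hz


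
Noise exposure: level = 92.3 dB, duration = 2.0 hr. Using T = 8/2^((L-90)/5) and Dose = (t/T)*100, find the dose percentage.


T_allowed = 8 / 2^((92.3 - 90)/5) = 5.81589 hr
Dose = 2.0 / 5.81589 * 100 = 34.389 %


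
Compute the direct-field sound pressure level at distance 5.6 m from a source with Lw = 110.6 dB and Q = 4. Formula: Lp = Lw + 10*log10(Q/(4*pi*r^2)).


4*pi*r^2 = 4*pi*5.6^2 = 394.081 m^2
Q / (4*pi*r^2) = 4 / 394.081 = 0.0101502
Lp = 110.6 + 10*log10(0.0101502) = 90.665 dB


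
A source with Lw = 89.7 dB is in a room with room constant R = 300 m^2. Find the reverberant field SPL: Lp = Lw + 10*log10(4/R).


4/R = 4/300 = 0.0133333
Lp = 89.7 + 10*log10(0.0133333) = 70.949 dB


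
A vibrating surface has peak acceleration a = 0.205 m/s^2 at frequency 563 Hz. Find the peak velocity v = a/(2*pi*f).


omega = 2*pi*f = 2*pi*563 = 3537.43 rad/s
v = a / omega = 0.205 / 3537.43 = 5.7952e-05 m/s


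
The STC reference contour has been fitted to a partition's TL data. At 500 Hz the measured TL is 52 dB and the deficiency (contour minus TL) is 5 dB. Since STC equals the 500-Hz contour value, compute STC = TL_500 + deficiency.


By ASTM E413, STC = value of the fitted reference contour at 500 Hz.
Contour value at 500 Hz = TL_500 + deficiency = 52 + 5 = 57
STC = 57


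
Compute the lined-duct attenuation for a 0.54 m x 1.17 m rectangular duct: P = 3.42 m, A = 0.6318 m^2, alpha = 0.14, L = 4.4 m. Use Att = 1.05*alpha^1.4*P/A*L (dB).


alpha^1.4 = 0.14^1.4 = 0.0637645
Attenuation rate = 1.05 * alpha^1.4 * P / A
= 1.05 * 0.0637645 * 3.42 / 0.6318 = 0.362422 dB/m
Total Att = 0.362422 * 4.4 = 1.5947 dB


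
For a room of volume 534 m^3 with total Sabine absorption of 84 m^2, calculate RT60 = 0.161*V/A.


RT60 = 0.161 * 534 / 84 = 1.0235 s


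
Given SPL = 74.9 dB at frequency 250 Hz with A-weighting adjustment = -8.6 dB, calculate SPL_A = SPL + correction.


A-weighting table: 250 Hz -> -8.6 dB correction
SPL_A = SPL + correction = 74.9 + (-8.6) = 66.3 dBA


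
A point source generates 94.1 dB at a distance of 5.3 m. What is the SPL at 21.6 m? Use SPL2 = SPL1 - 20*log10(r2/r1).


r2/r1 = 21.6/5.3 = 4.07547
Correction = 20*log10(4.07547) = 12.2036 dB
SPL2 = 94.1 - 12.2036 = 81.896 dB


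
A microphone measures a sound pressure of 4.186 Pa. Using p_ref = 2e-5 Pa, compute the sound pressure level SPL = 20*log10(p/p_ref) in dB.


p / p_ref = 4.186 / 2e-5 = 209300
SPL = 20 * log10(209300) = 106.42 dB


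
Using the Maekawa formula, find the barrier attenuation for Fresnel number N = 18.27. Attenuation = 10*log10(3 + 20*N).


3 + 20*N = 3 + 20*18.27 = 368.4
Att = 10*log10(368.4) = 25.663 dB


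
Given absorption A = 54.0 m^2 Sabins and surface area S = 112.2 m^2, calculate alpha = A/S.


Absorption coefficient = absorbed power / incident power
alpha = A / S = 54.0 / 112.2 = 0.48128


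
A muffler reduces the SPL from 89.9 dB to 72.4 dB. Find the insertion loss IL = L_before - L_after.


Insertion loss = SPL without muffler - SPL with muffler
IL = 89.9 - 72.4 = 17.5 dB


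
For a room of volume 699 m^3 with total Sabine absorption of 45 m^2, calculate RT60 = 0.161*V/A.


RT60 = 0.161 * 699 / 45 = 2.5009 s


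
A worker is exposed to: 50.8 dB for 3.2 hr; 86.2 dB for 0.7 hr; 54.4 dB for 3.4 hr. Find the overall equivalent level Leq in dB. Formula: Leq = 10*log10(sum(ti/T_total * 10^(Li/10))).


T_total = 3.2 + 0.7 + 3.4 = 7.3 hr
(3.2/7.3) * 10^(50.8/10) = 52702
(0.7/7.3) * 10^(86.2/10) = 3.99738e+07
(3.4/7.3) * 10^(54.4/10) = 128279
Sum = 52702 + 3.99738e+07 + 128279 = 4.01548e+07
Leq = 10*log10(4.01548e+07) = 76.037 dB


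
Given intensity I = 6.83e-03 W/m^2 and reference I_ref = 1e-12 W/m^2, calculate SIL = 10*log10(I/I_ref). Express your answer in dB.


I / I_ref = 6.83e-03 / 1e-12 = 6.83e+09
SIL = 10 * log10(6.83e+09) = 98.344 dB


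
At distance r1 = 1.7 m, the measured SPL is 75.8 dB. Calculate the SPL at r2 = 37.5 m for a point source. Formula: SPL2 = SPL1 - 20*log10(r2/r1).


r2/r1 = 37.5/1.7 = 22.0588
Correction = 20*log10(22.0588) = 26.8716 dB
SPL2 = 75.8 - 26.8716 = 48.928 dB


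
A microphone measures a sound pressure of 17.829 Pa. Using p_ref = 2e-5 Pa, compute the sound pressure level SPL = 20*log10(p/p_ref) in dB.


p / p_ref = 17.829 / 2e-5 = 891450
SPL = 20 * log10(891450) = 119 dB


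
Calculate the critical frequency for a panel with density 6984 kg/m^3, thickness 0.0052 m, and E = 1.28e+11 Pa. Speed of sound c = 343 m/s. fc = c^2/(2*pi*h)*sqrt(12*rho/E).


12*rho/E = 12*6984/1.28e+11 = 6.5475e-07
sqrt(12*rho/E) = sqrt(6.5475e-07) = 0.000809166
c^2/(2*pi*h) = 343^2/(2*pi*0.0052) = 3.60085e+06
fc = 3.60085e+06 * 0.000809166 = 2913.7 Hz


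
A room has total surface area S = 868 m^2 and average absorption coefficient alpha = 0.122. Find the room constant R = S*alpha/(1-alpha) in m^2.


R = 868 * 0.122 / (1 - 0.122) = 120.61 m^2


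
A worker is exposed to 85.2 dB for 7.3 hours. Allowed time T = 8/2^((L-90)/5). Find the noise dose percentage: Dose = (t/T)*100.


T_allowed = 8 / 2^((85.2 - 90)/5) = 15.5625 hr
Dose = 7.3 / 15.5625 * 100 = 46.908 %


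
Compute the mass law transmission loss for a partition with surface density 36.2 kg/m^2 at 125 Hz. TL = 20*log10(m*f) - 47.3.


m * f = 36.2 * 125 = 4525
20*log10(4525) = 73.1124 dB
TL = 73.1124 - 47.3 = 25.812 dB


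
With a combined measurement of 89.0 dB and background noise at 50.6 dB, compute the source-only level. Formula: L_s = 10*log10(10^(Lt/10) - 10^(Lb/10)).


10^(89.0/10) = 7.94328e+08
10^(50.6/10) = 114815
Difference = 7.94328e+08 - 114815 = 7.94213e+08
L_source = 10*log10(7.94213e+08) = 88.999 dB


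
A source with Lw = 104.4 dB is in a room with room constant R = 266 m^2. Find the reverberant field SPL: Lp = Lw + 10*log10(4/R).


4/R = 4/266 = 0.0150376
Lp = 104.4 + 10*log10(0.0150376) = 86.172 dB


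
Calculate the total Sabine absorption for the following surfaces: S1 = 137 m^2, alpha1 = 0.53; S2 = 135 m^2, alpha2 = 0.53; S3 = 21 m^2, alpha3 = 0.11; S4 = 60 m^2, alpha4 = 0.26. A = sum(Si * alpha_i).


137 * 0.53 = 72.61
135 * 0.53 = 71.55
21 * 0.11 = 2.31
60 * 0.26 = 15.6
A_total = 72.61 + 71.55 + 2.31 + 15.6 = 162.07 m^2


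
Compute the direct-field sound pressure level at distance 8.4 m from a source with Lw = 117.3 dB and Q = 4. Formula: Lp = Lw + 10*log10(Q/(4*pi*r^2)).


4*pi*r^2 = 4*pi*8.4^2 = 886.683 m^2
Q / (4*pi*r^2) = 4 / 886.683 = 0.0045112
Lp = 117.3 + 10*log10(0.0045112) = 93.843 dB


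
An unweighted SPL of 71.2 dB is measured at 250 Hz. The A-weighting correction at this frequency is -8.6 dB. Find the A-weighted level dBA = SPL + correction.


A-weighting table: 250 Hz -> -8.6 dB correction
SPL_A = SPL + correction = 71.2 + (-8.6) = 62.6 dBA


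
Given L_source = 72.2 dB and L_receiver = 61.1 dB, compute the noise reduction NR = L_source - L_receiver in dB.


NR = L_source - L_receiver (difference between source and receiving room levels)
NR = 72.2 - 61.1 = 11.1 dB


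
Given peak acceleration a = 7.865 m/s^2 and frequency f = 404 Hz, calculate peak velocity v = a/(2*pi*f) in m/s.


omega = 2*pi*f = 2*pi*404 = 2538.41 rad/s
v = a / omega = 7.865 / 2538.41 = 0.0030984 m/s


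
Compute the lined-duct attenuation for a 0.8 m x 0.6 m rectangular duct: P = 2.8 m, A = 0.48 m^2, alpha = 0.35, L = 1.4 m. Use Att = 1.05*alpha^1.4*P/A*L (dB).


alpha^1.4 = 0.35^1.4 = 0.229983
Attenuation rate = 1.05 * alpha^1.4 * P / A
= 1.05 * 0.229983 * 2.8 / 0.48 = 1.40865 dB/m
Total Att = 1.40865 * 1.4 = 1.9721 dB


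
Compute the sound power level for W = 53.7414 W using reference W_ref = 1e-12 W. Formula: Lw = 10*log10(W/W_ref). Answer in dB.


W / W_ref = 53.7414 / 1e-12 = 5.37414e+13
Lw = 10 * log10(5.37414e+13) = 137.3 dB


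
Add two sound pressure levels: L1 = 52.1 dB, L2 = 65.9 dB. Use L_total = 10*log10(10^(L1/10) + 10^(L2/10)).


10^(52.1/10) = 162181
10^(65.9/10) = 3.89045e+06
Sum = 162181 + 3.89045e+06 = 4.05263e+06
L_total = 10*log10(4.05263e+06) = 66.077 dB


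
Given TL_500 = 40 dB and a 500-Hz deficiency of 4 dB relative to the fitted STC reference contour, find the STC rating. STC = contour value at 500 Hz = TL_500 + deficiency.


By ASTM E413, STC = value of the fitted reference contour at 500 Hz.
Contour value at 500 Hz = TL_500 + deficiency = 40 + 4 = 44
STC = 44


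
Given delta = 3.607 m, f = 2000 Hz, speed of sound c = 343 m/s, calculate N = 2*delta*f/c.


N = 2*delta*f/c = 2*delta/lambda, where lambda = c/f
lambda = 343 / 2000 = 0.1715 m
N = 2 * 3.607 / 0.1715 = 42.064


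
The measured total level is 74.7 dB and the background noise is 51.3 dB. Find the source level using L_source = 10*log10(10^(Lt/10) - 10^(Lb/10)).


10^(74.7/10) = 2.95121e+07
10^(51.3/10) = 134896
Difference = 2.95121e+07 - 134896 = 2.93772e+07
L_source = 10*log10(2.93772e+07) = 74.68 dB


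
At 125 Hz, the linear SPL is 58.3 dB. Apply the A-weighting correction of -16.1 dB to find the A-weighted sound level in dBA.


A-weighting table: 125 Hz -> -16.1 dB correction
SPL_A = SPL + correction = 58.3 + (-16.1) = 42.2 dBA


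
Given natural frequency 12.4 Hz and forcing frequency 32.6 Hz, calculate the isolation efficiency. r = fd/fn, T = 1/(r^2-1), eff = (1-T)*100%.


r = 32.6 / 12.4 = 2.62903
r^2 - 1 = 2.62903^2 - 1 = 5.9118
T = 1/5.9118 = 0.169153
Efficiency = (1 - 0.169153)*100 = 83.085 %


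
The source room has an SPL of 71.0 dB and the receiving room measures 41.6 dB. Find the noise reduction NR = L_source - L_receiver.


NR = L_source - L_receiver (difference between source and receiving room levels)
NR = 71.0 - 41.6 = 29.4 dB


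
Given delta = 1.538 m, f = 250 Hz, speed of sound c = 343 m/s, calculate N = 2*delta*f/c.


N = 2*delta*f/c = 2*delta/lambda, where lambda = c/f
lambda = 343 / 250 = 1.372 m
N = 2 * 1.538 / 1.372 = 2.242


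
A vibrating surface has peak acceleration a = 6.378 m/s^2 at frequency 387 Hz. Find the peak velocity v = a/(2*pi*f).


omega = 2*pi*f = 2*pi*387 = 2431.59 rad/s
v = a / omega = 6.378 / 2431.59 = 0.002623 m/s


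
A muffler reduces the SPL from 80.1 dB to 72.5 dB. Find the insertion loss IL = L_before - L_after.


Insertion loss = SPL without muffler - SPL with muffler
IL = 80.1 - 72.5 = 7.6 dB


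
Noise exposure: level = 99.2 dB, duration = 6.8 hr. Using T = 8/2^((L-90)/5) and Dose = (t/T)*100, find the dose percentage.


T_allowed = 8 / 2^((99.2 - 90)/5) = 2.23457 hr
Dose = 6.8 / 2.23457 * 100 = 304.31 %


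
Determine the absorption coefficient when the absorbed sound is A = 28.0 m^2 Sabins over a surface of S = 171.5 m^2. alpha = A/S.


Absorption coefficient = absorbed power / incident power
alpha = A / S = 28.0 / 171.5 = 0.16327


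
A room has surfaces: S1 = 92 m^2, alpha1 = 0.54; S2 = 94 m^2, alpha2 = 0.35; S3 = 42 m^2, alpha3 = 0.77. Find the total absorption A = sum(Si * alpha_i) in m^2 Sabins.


92 * 0.54 = 49.68
94 * 0.35 = 32.9
42 * 0.77 = 32.34
A_total = 49.68 + 32.9 + 32.34 = 114.92 m^2


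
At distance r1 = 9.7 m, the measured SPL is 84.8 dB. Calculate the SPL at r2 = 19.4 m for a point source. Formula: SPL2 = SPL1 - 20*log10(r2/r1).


r2/r1 = 19.4/9.7 = 2
Correction = 20*log10(2) = 6.0206 dB
SPL2 = 84.8 - 6.0206 = 78.779 dB


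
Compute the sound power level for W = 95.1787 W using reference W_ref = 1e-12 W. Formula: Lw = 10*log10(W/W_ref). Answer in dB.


W / W_ref = 95.1787 / 1e-12 = 9.51787e+13
Lw = 10 * log10(9.51787e+13) = 139.79 dB


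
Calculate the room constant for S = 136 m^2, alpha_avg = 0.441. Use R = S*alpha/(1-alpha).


R = 136 * 0.441 / (1 - 0.441) = 107.29 m^2


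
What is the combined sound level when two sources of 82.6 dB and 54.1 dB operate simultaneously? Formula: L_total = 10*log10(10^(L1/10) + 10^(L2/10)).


10^(82.6/10) = 1.8197e+08
10^(54.1/10) = 257040
Sum = 1.8197e+08 + 257040 = 1.82227e+08
L_total = 10*log10(1.82227e+08) = 82.606 dB


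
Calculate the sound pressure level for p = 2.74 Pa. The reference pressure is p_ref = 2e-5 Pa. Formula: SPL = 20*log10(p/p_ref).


p / p_ref = 2.74 / 2e-5 = 137000
SPL = 20 * log10(137000) = 102.73 dB


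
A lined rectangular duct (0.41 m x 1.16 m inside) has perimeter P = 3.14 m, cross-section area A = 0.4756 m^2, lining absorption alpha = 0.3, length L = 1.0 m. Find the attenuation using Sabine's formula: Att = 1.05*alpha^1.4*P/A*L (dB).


alpha^1.4 = 0.3^1.4 = 0.18534
Attenuation rate = 1.05 * alpha^1.4 * P / A
= 1.05 * 0.18534 * 3.14 / 0.4756 = 1.28483 dB/m
Total Att = 1.28483 * 1.0 = 1.2848 dB


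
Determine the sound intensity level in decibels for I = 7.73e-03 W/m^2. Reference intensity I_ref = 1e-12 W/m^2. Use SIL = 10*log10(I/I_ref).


I / I_ref = 7.73e-03 / 1e-12 = 7.73e+09
SIL = 10 * log10(7.73e+09) = 98.882 dB


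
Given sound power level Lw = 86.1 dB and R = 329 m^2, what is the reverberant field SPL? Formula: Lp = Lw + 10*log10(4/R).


4/R = 4/329 = 0.0121581
Lp = 86.1 + 10*log10(0.0121581) = 66.949 dB


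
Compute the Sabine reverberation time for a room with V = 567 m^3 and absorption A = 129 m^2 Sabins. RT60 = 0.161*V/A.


RT60 = 0.161 * 567 / 129 = 0.70765 s


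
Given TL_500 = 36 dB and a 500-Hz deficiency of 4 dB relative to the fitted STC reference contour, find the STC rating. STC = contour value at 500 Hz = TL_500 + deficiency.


By ASTM E413, STC = value of the fitted reference contour at 500 Hz.
Contour value at 500 Hz = TL_500 + deficiency = 36 + 4 = 40
STC = 40


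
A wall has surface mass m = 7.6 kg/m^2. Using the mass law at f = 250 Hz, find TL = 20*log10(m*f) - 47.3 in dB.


m * f = 7.6 * 250 = 1900
20*log10(1900) = 65.5751 dB
TL = 65.5751 - 47.3 = 18.275 dB


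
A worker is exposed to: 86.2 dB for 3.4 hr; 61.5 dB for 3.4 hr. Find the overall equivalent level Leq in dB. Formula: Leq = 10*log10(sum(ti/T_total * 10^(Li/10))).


T_total = 3.4 + 3.4 = 6.8 hr
(3.4/6.8) * 10^(86.2/10) = 2.08435e+08
(3.4/6.8) * 10^(61.5/10) = 706269
Sum = 2.08435e+08 + 706269 = 2.09141e+08
Leq = 10*log10(2.09141e+08) = 83.204 dB


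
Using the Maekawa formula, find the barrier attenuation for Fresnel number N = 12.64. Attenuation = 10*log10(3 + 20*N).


3 + 20*N = 3 + 20*12.64 = 255.8
Att = 10*log10(255.8) = 24.079 dB


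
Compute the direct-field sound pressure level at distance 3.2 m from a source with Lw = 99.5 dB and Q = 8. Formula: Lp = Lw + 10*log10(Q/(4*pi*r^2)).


4*pi*r^2 = 4*pi*3.2^2 = 128.68 m^2
Q / (4*pi*r^2) = 8 / 128.68 = 0.0621697
Lp = 99.5 + 10*log10(0.0621697) = 87.436 dB


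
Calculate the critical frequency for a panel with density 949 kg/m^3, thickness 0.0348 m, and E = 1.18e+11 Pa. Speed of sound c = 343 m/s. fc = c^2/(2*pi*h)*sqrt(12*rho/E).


12*rho/E = 12*949/1.18e+11 = 9.65085e-08
sqrt(12*rho/E) = sqrt(9.65085e-08) = 0.000310658
c^2/(2*pi*h) = 343^2/(2*pi*0.0348) = 538058
fc = 538058 * 0.000310658 = 167.15 Hz


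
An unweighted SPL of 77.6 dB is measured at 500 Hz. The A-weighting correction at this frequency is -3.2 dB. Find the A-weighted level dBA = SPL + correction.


A-weighting table: 500 Hz -> -3.2 dB correction
SPL_A = SPL + correction = 77.6 + (-3.2) = 74.4 dBA


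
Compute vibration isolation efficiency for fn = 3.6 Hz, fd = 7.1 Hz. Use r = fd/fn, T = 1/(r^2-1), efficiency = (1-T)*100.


r = 7.1 / 3.6 = 1.97222
r^2 - 1 = 1.97222^2 - 1 = 2.88965
T = 1/2.88965 = 0.346063
Efficiency = (1 - 0.346063)*100 = 65.394 %


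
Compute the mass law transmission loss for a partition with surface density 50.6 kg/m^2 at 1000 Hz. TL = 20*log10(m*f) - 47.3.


m * f = 50.6 * 1000 = 50600
20*log10(50600) = 94.083 dB
TL = 94.083 - 47.3 = 46.783 dB


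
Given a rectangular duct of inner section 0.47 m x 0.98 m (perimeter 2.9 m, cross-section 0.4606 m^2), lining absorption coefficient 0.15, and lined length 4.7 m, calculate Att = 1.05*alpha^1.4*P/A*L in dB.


alpha^1.4 = 0.15^1.4 = 0.0702308
Attenuation rate = 1.05 * alpha^1.4 * P / A
= 1.05 * 0.0702308 * 2.9 / 0.4606 = 0.464292 dB/m
Total Att = 0.464292 * 4.7 = 2.1822 dB


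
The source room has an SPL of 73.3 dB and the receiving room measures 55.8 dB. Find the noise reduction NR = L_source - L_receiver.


NR = L_source - L_receiver (difference between source and receiving room levels)
NR = 73.3 - 55.8 = 17.5 dB


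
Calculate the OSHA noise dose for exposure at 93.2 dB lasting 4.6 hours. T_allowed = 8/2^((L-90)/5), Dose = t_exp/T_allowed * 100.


T_allowed = 8 / 2^((93.2 - 90)/5) = 5.1337 hr
Dose = 4.6 / 5.1337 * 100 = 89.604 %


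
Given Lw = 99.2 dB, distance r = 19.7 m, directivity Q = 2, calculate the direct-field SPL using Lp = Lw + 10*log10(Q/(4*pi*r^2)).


4*pi*r^2 = 4*pi*19.7^2 = 4876.88 m^2
Q / (4*pi*r^2) = 2 / 4876.88 = 0.000410098
Lp = 99.2 + 10*log10(0.000410098) = 65.329 dB


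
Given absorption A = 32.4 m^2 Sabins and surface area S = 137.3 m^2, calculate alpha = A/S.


Absorption coefficient = absorbed power / incident power
alpha = A / S = 32.4 / 137.3 = 0.23598


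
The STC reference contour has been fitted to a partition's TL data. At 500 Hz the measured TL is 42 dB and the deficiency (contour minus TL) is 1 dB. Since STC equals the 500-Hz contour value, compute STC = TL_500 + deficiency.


By ASTM E413, STC = value of the fitted reference contour at 500 Hz.
Contour value at 500 Hz = TL_500 + deficiency = 42 + 1 = 43
STC = 43


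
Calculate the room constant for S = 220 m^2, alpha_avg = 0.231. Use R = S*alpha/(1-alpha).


R = 220 * 0.231 / (1 - 0.231) = 66.086 m^2


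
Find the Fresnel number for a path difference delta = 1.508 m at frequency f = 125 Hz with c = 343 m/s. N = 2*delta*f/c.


N = 2*delta*f/c = 2*delta/lambda, where lambda = c/f
lambda = 343 / 125 = 2.744 m
N = 2 * 1.508 / 2.744 = 1.0991


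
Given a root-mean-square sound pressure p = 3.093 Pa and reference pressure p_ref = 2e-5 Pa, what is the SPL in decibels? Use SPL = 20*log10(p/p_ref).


p / p_ref = 3.093 / 2e-5 = 154650
SPL = 20 * log10(154650) = 103.79 dB


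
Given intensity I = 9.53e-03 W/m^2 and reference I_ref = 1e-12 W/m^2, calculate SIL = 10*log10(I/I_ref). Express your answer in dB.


I / I_ref = 9.53e-03 / 1e-12 = 9.53e+09
SIL = 10 * log10(9.53e+09) = 99.791 dB


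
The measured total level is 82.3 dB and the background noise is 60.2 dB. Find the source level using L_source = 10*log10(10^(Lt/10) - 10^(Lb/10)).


10^(82.3/10) = 1.69824e+08
10^(60.2/10) = 1.04713e+06
Difference = 1.69824e+08 - 1.04713e+06 = 1.68777e+08
L_source = 10*log10(1.68777e+08) = 82.273 dB


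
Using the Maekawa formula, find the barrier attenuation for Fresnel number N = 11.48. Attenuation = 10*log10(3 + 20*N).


3 + 20*N = 3 + 20*11.48 = 232.6
Att = 10*log10(232.6) = 23.666 dB


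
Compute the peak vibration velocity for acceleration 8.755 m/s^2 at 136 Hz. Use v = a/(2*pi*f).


omega = 2*pi*f = 2*pi*136 = 854.513 rad/s
v = a / omega = 8.755 / 854.513 = 0.010246 m/s


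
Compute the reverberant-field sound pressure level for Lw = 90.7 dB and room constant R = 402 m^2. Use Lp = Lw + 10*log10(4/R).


4/R = 4/402 = 0.00995025
Lp = 90.7 + 10*log10(0.00995025) = 70.678 dB


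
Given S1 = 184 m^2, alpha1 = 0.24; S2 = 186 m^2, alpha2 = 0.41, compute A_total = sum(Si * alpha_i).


184 * 0.24 = 44.16
186 * 0.41 = 76.26
A_total = 44.16 + 76.26 = 120.42 m^2


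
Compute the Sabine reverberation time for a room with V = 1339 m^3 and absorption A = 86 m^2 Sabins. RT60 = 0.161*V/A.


RT60 = 0.161 * 1339 / 86 = 2.5067 s


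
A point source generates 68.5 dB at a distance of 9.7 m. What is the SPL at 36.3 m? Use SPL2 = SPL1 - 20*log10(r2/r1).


r2/r1 = 36.3/9.7 = 3.74227
Correction = 20*log10(3.74227) = 11.4627 dB
SPL2 = 68.5 - 11.4627 = 57.037 dB


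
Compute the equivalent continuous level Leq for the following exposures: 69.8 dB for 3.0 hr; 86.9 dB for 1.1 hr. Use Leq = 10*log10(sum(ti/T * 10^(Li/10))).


T_total = 3.0 + 1.1 = 4.1 hr
(3.0/4.1) * 10^(69.8/10) = 6.98775e+06
(1.1/4.1) * 10^(86.9/10) = 1.31404e+08
Sum = 6.98775e+06 + 1.31404e+08 = 1.38392e+08
Leq = 10*log10(1.38392e+08) = 81.411 dB


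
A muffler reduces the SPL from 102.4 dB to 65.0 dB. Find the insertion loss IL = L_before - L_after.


Insertion loss = SPL without muffler - SPL with muffler
IL = 102.4 - 65.0 = 37.4 dB


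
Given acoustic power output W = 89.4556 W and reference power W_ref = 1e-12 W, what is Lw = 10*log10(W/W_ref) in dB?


W / W_ref = 89.4556 / 1e-12 = 8.94556e+13
Lw = 10 * log10(8.94556e+13) = 139.52 dB


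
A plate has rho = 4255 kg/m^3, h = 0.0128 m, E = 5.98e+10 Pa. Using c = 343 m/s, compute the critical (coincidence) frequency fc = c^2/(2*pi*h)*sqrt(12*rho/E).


12*rho/E = 12*4255/5.98e+10 = 8.53846e-07
sqrt(12*rho/E) = sqrt(8.53846e-07) = 0.000924038
c^2/(2*pi*h) = 343^2/(2*pi*0.0128) = 1.46285e+06
fc = 1.46285e+06 * 0.000924038 = 1351.7 Hz


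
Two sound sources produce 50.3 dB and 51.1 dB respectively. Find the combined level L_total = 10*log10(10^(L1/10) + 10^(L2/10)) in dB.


10^(50.3/10) = 107152
10^(51.1/10) = 128825
Sum = 107152 + 128825 = 235977
L_total = 10*log10(235977) = 53.729 dB


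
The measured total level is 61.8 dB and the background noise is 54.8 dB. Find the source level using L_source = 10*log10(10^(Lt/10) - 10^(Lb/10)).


10^(61.8/10) = 1.51356e+06
10^(54.8/10) = 301995
Difference = 1.51356e+06 - 301995 = 1.21156e+06
L_source = 10*log10(1.21156e+06) = 60.833 dB


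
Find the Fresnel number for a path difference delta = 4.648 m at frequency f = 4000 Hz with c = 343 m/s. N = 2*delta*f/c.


N = 2*delta*f/c = 2*delta/lambda, where lambda = c/f
lambda = 343 / 4000 = 0.08575 m
N = 2 * 4.648 / 0.08575 = 108.41


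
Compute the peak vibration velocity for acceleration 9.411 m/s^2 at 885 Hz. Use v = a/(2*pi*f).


omega = 2*pi*f = 2*pi*885 = 5560.62 rad/s
v = a / omega = 9.411 / 5560.62 = 0.0016924 m/s


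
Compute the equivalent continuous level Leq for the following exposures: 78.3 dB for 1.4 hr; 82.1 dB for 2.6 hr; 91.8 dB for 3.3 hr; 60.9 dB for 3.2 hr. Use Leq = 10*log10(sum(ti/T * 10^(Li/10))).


T_total = 1.4 + 2.6 + 3.3 + 3.2 = 10.5 hr
(1.4/10.5) * 10^(78.3/10) = 9.01444e+06
(2.6/10.5) * 10^(82.1/10) = 4.01591e+07
(3.3/10.5) * 10^(91.8/10) = 4.75691e+08
(3.2/10.5) * 10^(60.9/10) = 374939
Sum = 9.01444e+06 + 4.01591e+07 + 4.75691e+08 + 374939 = 5.25239e+08
Leq = 10*log10(5.25239e+08) = 87.204 dB


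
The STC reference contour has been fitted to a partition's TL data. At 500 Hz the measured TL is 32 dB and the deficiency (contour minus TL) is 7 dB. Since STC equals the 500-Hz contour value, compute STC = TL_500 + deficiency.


By ASTM E413, STC = value of the fitted reference contour at 500 Hz.
Contour value at 500 Hz = TL_500 + deficiency = 32 + 7 = 39
STC = 39


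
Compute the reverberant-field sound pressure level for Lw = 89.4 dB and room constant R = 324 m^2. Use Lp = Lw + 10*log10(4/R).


4/R = 4/324 = 0.0123457
Lp = 89.4 + 10*log10(0.0123457) = 70.315 dB


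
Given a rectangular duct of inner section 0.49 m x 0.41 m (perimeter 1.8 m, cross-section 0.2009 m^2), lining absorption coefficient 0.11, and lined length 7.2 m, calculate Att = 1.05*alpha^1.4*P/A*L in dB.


alpha^1.4 = 0.11^1.4 = 0.0454935
Attenuation rate = 1.05 * alpha^1.4 * P / A
= 1.05 * 0.0454935 * 1.8 / 0.2009 = 0.427988 dB/m
Total Att = 0.427988 * 7.2 = 3.0815 dB


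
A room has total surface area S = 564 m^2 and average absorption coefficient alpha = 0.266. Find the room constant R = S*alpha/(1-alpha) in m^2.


R = 564 * 0.266 / (1 - 0.266) = 204.39 m^2


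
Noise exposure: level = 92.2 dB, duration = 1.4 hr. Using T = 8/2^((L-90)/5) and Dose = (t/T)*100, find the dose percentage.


T_allowed = 8 / 2^((92.2 - 90)/5) = 5.89708 hr
Dose = 1.4 / 5.89708 * 100 = 23.741 %


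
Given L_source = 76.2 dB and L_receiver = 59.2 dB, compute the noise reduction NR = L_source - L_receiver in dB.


NR = L_source - L_receiver (difference between source and receiving room levels)
NR = 76.2 - 59.2 = 17 dB


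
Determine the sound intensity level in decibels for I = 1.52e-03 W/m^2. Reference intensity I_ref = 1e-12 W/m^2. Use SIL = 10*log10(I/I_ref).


I / I_ref = 1.52e-03 / 1e-12 = 1.52e+09
SIL = 10 * log10(1.52e+09) = 91.818 dB


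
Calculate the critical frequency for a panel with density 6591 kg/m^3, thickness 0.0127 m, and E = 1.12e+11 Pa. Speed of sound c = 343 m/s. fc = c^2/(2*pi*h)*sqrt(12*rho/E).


12*rho/E = 12*6591/1.12e+11 = 7.06179e-07
sqrt(12*rho/E) = sqrt(7.06179e-07) = 0.000840345
c^2/(2*pi*h) = 343^2/(2*pi*0.0127) = 1.47436e+06
fc = 1.47436e+06 * 0.000840345 = 1239 Hz


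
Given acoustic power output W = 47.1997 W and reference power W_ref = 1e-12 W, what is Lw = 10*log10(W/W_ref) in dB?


W / W_ref = 47.1997 / 1e-12 = 4.71997e+13
Lw = 10 * log10(4.71997e+13) = 136.74 dB


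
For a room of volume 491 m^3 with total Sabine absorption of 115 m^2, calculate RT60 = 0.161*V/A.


RT60 = 0.161 * 491 / 115 = 0.6874 s


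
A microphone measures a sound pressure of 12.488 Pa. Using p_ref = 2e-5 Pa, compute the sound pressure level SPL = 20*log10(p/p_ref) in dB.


p / p_ref = 12.488 / 2e-5 = 624400
SPL = 20 * log10(624400) = 115.91 dB


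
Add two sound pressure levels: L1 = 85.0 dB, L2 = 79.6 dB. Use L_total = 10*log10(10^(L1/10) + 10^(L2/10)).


10^(85.0/10) = 3.16228e+08
10^(79.6/10) = 9.12011e+07
Sum = 3.16228e+08 + 9.12011e+07 = 4.07429e+08
L_total = 10*log10(4.07429e+08) = 86.101 dB


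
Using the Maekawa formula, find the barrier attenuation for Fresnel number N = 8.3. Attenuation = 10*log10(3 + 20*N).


3 + 20*N = 3 + 20*8.3 = 169
Att = 10*log10(169) = 22.279 dB


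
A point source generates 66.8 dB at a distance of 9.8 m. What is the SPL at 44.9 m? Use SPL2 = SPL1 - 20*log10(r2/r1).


r2/r1 = 44.9/9.8 = 4.58163
Correction = 20*log10(4.58163) = 13.2204 dB
SPL2 = 66.8 - 13.2204 = 53.58 dB


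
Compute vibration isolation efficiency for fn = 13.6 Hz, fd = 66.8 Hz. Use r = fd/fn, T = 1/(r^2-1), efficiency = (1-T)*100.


r = 66.8 / 13.6 = 4.91176
r^2 - 1 = 4.91176^2 - 1 = 23.1254
T = 1/23.1254 = 0.0432425
Efficiency = (1 - 0.0432425)*100 = 95.676 %


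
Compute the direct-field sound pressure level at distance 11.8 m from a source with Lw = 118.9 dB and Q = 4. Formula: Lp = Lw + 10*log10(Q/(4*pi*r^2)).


4*pi*r^2 = 4*pi*11.8^2 = 1749.74 m^2
Q / (4*pi*r^2) = 4 / 1749.74 = 0.00228605
Lp = 118.9 + 10*log10(0.00228605) = 92.491 dB


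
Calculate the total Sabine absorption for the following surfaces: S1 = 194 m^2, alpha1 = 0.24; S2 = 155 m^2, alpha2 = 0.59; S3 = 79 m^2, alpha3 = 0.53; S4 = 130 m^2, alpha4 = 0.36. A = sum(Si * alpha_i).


194 * 0.24 = 46.56
155 * 0.59 = 91.45
79 * 0.53 = 41.87
130 * 0.36 = 46.8
A_total = 46.56 + 91.45 + 41.87 + 46.8 = 226.68 m^2


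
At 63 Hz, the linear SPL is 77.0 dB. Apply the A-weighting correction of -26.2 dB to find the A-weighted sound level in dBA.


A-weighting table: 63 Hz -> -26.2 dB correction
SPL_A = SPL + correction = 77.0 + (-26.2) = 50.8 dBA


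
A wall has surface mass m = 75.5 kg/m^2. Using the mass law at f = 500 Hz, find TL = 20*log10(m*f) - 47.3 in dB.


m * f = 75.5 * 500 = 37750
20*log10(37750) = 91.5383 dB
TL = 91.5383 - 47.3 = 44.238 dB


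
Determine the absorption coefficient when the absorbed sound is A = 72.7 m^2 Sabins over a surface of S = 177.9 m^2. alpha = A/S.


Absorption coefficient = absorbed power / incident power
alpha = A / S = 72.7 / 177.9 = 0.40866


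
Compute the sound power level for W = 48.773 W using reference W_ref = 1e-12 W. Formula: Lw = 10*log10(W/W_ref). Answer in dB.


W / W_ref = 48.773 / 1e-12 = 4.8773e+13
Lw = 10 * log10(4.8773e+13) = 136.88 dB
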